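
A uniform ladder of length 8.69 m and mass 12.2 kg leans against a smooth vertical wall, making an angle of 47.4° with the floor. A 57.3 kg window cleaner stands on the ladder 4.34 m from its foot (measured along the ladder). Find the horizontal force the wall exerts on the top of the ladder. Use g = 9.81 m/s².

Choose the foot of the ladder as the axis so the floor normal and friction both act there and drop out.
Ladder weight 12.2×9.81 = 119.7 N acts at 4.345 m along the ladder; its horizontal arm is 4.345·cos47.4° = 2.941 m → τ = 352 N·m clockwise.
Window cleaner: 57.3×9.81 = 562.1 N at 4.34 m → arm 2.938 m → τ = 1651 N·m clockwise.
Wall normal N acts horizontally at the top; its moment arm is the height L sinθ = 8.69·sin47.4° = 6.397 m, counterclockwise.
For rotational equilibrium, N × 6.397 = 2003, so N = 313 N.

N_wall ≈ 313 N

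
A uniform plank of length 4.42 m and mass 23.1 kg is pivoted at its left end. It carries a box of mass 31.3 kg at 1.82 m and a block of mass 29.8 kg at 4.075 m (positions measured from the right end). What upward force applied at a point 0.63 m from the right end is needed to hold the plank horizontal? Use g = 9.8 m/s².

Taking torques about the left end:
Beam weight: 23.1 × 9.8 = 226.4 N down at 2.21 m → arm 2.21 m, τ = 226.4 × 2.21 = 500.3 N·m clockwise.
Box: 31.3 × 9.8 = 306.7 N down at 1.82 m → arm 2.6 m, τ = 306.7 × 2.6 = 797.4 N·m clockwise.
Block: 29.8 × 9.8 = 292 N down at 4.075 m → arm 0.345 m, τ = 292 × 0.345 = 100.7 N·m clockwise.
Net moment of the loads = 1398 N·m clockwise.
The upward force F acts at a point 0.63 m from the right end, arm 3.79 m, giving F × 3.79 counterclockwise.
For rotational equilibrium, F × 3.79 = 1398, so F = 1398 / 3.79 = 369 N.

F ≈ 369 N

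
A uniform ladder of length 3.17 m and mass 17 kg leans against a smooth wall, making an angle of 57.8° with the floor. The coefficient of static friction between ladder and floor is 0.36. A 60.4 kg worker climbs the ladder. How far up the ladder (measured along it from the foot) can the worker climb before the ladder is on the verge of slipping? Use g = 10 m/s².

Take moments about the foot of the ladder.
Ladder weight 17×10 = 170 N acts at 1.585 m along the ladder; its horizontal arm is 1.585·cos57.8° = 0.8446 m → τ = 143.6 N·m clockwise.
Worker weight 60.4×10 = 604 N at distance d → arm d·cos57.8° → τ = 604·d·0.5329 clockwise.
Wall normal N at the top has arm L sinθ = 2.682 m counterclockwise, so Στ = 0 gives N·2.682 = 143.6 + 321.9·d.
ΣFy = 0 ⇒ N_floor = 774 N, so the maximum friction is μ_s·N_floor = 0.36×774 = 278.6 N. ΣFx = 0 ⇒ N_wall = f, so at the slipping point N = 278.6 N.
Substituting: 278.6×2.682 = 143.6 + 321.9·d ⇒ d = (747.2 − 143.6) / 321.9 = 1.88 m.

d ≈ 1.88 m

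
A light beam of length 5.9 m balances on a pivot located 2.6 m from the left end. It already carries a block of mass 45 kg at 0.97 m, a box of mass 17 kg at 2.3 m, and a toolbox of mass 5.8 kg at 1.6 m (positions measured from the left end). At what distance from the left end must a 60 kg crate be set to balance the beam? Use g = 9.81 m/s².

x ≈ 4 m from the left end

Taking torques about the pivot (at 2.6 m from the left end):
Block: 45 × 9.81 = 441.5 N down at 0.97 m → arm 1.63 m, τ = 441.5 × 1.63 = 719.6 N·m counterclockwise.
Box: 17 × 9.81 = 166.8 N down at 2.3 m → arm 0.3 m, τ = 166.8 × 0.3 = 50.04 N·m counterclockwise.
Toolbox: 5.8 × 9.81 = 56.9 N down at 1.6 m → arm 1 m, τ = 56.9 × 1 = 56.9 N·m counterclockwise.
Net moment of existing loads = 826.5 N·m counterclockwise.
The crate weighs 60 × 9.81 = 588.6 N and must supply an equal clockwise moment, so its lever arm about the pivot is 826.5 / 588.6 = 1.4 m.
That puts it at 2.6 + 1.4 = 4 m from the left end.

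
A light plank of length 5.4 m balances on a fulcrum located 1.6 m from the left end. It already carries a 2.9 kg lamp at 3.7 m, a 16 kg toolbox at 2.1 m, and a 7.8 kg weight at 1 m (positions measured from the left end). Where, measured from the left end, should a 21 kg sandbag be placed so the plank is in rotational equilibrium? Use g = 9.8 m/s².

x ≈ 1.15 m from the left end

Take moments about the fulcrum (at 1.6 m from the left end).
Lamp: 2.9 × 9.8 = 28.42 N down at 3.7 m → arm 2.1 m, τ = 28.42 × 2.1 = 59.68 N·m clockwise.
Toolbox: 16 × 9.8 = 156.8 N down at 2.1 m → arm 0.5 m, τ = 156.8 × 0.5 = 78.4 N·m clockwise.
Weight: 7.8 × 9.8 = 76.44 N down at 1 m → arm 0.6 m, τ = 76.44 × 0.6 = 45.86 N·m counterclockwise.
Net moment of existing loads = 92.22 N·m clockwise.
The sandbag weighs 21 × 9.8 = 205.8 N and must supply an equal counterclockwise moment, so its lever arm about the fulcrum is 92.22 / 205.8 = 0.448 m.
That puts it at 1.6 − 0.448 = 1.15 m from the left end.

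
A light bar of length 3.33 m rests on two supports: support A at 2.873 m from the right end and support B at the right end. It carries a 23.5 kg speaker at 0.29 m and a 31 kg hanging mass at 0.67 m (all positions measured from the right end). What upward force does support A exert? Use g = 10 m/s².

R_A ≈ 96 N

Sum moments about support B (its reaction then has zero moment arm).
Speaker: 23.5 × 10 = 235 N down at 0.29 m → arm 0.29 m, τ = 235 × 0.29 = 68.15 N·m counterclockwise.
Hanging mass: 31 × 10 = 310 N down at 0.67 m → arm 0.67 m, τ = 310 × 0.67 = 207.7 N·m counterclockwise.
Net load moment about support B = 275.9 N·m counterclockwise.
Reaction R at support A is upward at 2.873 m, arm 2.873 m → moment R × 2.873 clockwise.
For rotational equilibrium, R × 2.873 = 275.9, so R = 96 N.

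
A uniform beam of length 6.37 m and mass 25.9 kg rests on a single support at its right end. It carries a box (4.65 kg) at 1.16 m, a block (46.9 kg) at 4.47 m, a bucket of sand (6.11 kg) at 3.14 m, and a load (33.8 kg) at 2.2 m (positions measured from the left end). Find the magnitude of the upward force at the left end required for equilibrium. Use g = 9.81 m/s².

F ≈ 549 N

Choose the right end as the axis so the unknown pivot reaction has zero arm there.
Beam weight: 25.9 × 9.81 = 254.1 N down at 3.185 m → arm 3.185 m, τ = 254.1 × 3.185 = 809.3 N·m counterclockwise.
Box: 4.65 × 9.81 = 45.62 N down at 1.16 m → arm 5.21 m, τ = 45.62 × 5.21 = 237.7 N·m counterclockwise.
Block: 46.9 × 9.81 = 460.1 N down at 4.47 m → arm 1.9 m, τ = 460.1 × 1.9 = 874.2 N·m counterclockwise.
Bucket of sand: 6.11 × 9.81 = 59.94 N down at 3.14 m → arm 3.23 m, τ = 59.94 × 3.23 = 193.6 N·m counterclockwise.
Load: 33.8 × 9.81 = 331.6 N down at 2.2 m → arm 4.17 m, τ = 331.6 × 4.17 = 1383 N·m counterclockwise.
Net moment of the loads = 3498 N·m counterclockwise.
The upward force F acts at the left end, arm 6.37 m, giving F × 6.37 clockwise.
Στ = 0 ⇒ F × 6.37 = 3498 ⇒ F = 3498 / 6.37 = 549 N.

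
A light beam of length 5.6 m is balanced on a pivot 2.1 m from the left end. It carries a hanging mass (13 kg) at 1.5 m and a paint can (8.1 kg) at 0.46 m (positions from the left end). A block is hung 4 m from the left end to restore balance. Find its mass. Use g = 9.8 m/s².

Take moments about the pivot (at 2.1 m from the left end).
Hanging mass: 13 × 9.8 = 127.4 N down at 1.5 m → arm 0.6 m, τ = 127.4 × 0.6 = 76.44 N·m counterclockwise.
Paint can: 8.1 × 9.8 = 79.38 N down at 0.46 m → arm 1.64 m, τ = 79.38 × 1.64 = 130.2 N·m counterclockwise.
Net moment of known loads = 206.6 N·m counterclockwise.
An unknown mass m at 4 m has arm 1.9 m; its moment is m·g·1.9 clockwise.
Balancing moments: m × 9.8 × 1.9 = 206.6, giving m = 206.6 / (9.8 × 1.9) = 11.1 kg.

m ≈ 11.1 kg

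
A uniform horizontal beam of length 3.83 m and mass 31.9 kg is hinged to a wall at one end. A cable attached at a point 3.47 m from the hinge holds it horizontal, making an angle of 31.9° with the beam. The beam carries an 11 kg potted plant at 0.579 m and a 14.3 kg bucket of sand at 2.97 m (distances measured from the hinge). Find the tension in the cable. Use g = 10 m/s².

Taking torques about the hinge:
Beam weight: 31.9 × 10 = 319 N down at 1.915 m → arm 1.915 m, τ = 319 × 1.915 = 610.9 N·m clockwise.
Potted plant: 11 × 10 = 110 N down at 0.579 m → arm 0.579 m, τ = 110 × 0.579 = 63.69 N·m clockwise.
Bucket of sand: 14.3 × 10 = 143 N down at 2.97 m → arm 2.97 m, τ = 143 × 2.97 = 424.7 N·m clockwise.
Total clockwise load moment = 1099 N·m.
The cable tension T acts at 3.47 m; only its component perpendicular to the beam, T sinθ, produces torque. sin 31.9° = 0.5284.
For rotational equilibrium, T × 3.47 × 0.5284 = 1099, so T = 1099 / 1.834 = 599 N.

T ≈ 599 N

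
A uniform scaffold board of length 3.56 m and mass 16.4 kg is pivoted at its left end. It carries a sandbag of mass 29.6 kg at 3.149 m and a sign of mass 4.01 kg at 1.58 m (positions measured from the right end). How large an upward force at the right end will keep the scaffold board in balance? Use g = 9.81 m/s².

F ≈ 136 N

Sum moments about the left end (the unknown pivot reaction has zero arm there).
Beam weight: 16.4 × 9.81 = 160.9 N down at 1.78 m → arm 1.78 m, τ = 160.9 × 1.78 = 286.4 N·m clockwise.
Sandbag: 29.6 × 9.81 = 290.4 N down at 3.149 m → arm 0.411 m, τ = 290.4 × 0.411 = 119.4 N·m clockwise.
Sign: 4.01 × 9.81 = 39.34 N down at 1.58 m → arm 1.98 m, τ = 39.34 × 1.98 = 77.89 N·m clockwise.
Net moment of the loads = 483.7 N·m clockwise.
The upward force F acts at the right end, arm 3.56 m, giving F × 3.56 counterclockwise.
Στ = 0 ⇒ F × 3.56 = 483.7 ⇒ F = 483.7 / 3.56 = 136 N.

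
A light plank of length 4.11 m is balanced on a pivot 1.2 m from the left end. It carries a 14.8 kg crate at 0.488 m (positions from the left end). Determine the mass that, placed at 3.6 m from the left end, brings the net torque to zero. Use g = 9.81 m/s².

About the pivot (at 1.2 m from the left end):
Crate: 14.8 × 9.81 = 145.2 N down at 0.488 m → arm 0.712 m, τ = 145.2 × 0.712 = 103.4 N·m counterclockwise.
Net moment of known loads = 103.4 N·m counterclockwise.
An unknown mass m at 3.6 m has arm 2.4 m; its moment is m·g·2.4 clockwise.
Setting net torque to zero: m × 9.81 × 2.4 = 103.4 → m = 103.4 / (9.81 × 2.4) = 4.39 kg.

m ≈ 4.39 kg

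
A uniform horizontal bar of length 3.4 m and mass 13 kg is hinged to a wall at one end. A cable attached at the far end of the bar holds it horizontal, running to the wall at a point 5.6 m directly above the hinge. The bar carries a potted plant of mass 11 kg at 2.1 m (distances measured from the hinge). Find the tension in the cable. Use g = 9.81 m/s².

About the hinge:
Beam weight: 13 × 9.81 = 127.5 N down at 1.7 m → arm 1.7 m, τ = 127.5 × 1.7 = 216.8 N·m clockwise.
Potted plant: 11 × 9.81 = 107.9 N down at 2.1 m → arm 2.1 m, τ = 107.9 × 2.1 = 226.6 N·m clockwise.
Total clockwise load moment = 443.4 N·m.
The cable tension T acts at 3.4 m; only its component perpendicular to the bar, T sinθ, produces torque. sinθ = h/√(h²+d²) = 5.6/√(5.6²+3.4²) = 0.8548.
Στ = 0 ⇒ T × 3.4 × 0.8548 = 443.4 ⇒ T = 443.4 / 2.906 = 153 N.

T ≈ 153 N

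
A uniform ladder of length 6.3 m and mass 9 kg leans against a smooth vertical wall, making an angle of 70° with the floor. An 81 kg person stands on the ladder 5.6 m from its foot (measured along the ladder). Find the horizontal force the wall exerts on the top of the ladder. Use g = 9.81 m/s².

Take moments about the foot of the ladder.
Ladder weight 9×9.81 = 88.29 N acts at 3.15 m along the ladder; its horizontal arm is 3.15·cos70° = 1.077 m → τ = 95.09 N·m clockwise.
Person: 81×9.81 = 794.6 N at 5.6 m → arm 1.915 m → τ = 1522 N·m clockwise.
Wall normal N acts horizontally at the top; its moment arm is the height L sinθ = 6.3·sin70° = 5.92 m, counterclockwise.
Setting net torque to zero: N × 5.92 = 1617 → N = 273 N.

N_wall ≈ 273 N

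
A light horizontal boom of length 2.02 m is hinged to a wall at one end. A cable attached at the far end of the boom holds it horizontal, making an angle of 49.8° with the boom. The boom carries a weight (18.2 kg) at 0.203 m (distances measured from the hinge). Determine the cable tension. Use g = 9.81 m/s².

T ≈ 23.5 N

Take moments about the hinge.
Weight: 18.2 × 9.81 = 178.5 N down at 0.203 m → arm 0.203 m, τ = 178.5 × 0.203 = 36.24 N·m clockwise.
Total clockwise load moment = 36.24 N·m.
The cable tension T acts at 2.02 m; only its component perpendicular to the boom, T sinθ, produces torque. sin 49.8° = 0.7638.
For rotational equilibrium, T × 2.02 × 0.7638 = 36.24, so T = 36.24 / 1.543 = 23.5 N.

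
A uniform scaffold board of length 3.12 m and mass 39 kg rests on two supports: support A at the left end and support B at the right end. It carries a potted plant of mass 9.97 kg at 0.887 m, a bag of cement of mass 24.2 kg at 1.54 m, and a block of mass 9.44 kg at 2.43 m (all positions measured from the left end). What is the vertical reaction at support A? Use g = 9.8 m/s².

Sum moments about support B (its reaction then has zero moment arm).
Beam weight: 39 × 9.8 = 382.2 N down at 1.56 m → arm 1.56 m, τ = 382.2 × 1.56 = 596.2 N·m counterclockwise.
Potted plant: 9.97 × 9.8 = 97.71 N down at 0.887 m → arm 2.233 m, τ = 97.71 × 2.233 = 218.2 N·m counterclockwise.
Bag of cement: 24.2 × 9.8 = 237.2 N down at 1.54 m → arm 1.58 m, τ = 237.2 × 1.58 = 374.8 N·m counterclockwise.
Block: 9.44 × 9.8 = 92.51 N down at 2.43 m → arm 0.69 m, τ = 92.51 × 0.69 = 63.83 N·m counterclockwise.
Net load moment about support B = 1253 N·m counterclockwise.
Reaction R at support A is upward at 0 m, arm 3.12 m → moment R × 3.12 clockwise.
Στ = 0 ⇒ R × 3.12 = 1253 ⇒ R = 402 N.

R_A ≈ 402 N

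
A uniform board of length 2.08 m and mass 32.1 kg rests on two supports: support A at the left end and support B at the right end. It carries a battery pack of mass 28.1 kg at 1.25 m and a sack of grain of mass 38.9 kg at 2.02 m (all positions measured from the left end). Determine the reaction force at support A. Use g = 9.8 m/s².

Sum moments about support B (its reaction then has zero moment arm).
Beam weight: 32.1 × 9.8 = 314.6 N down at 1.04 m → arm 1.04 m, τ = 314.6 × 1.04 = 327.2 N·m counterclockwise.
Battery pack: 28.1 × 9.8 = 275.4 N down at 1.25 m → arm 0.83 m, τ = 275.4 × 0.83 = 228.6 N·m counterclockwise.
Sack of grain: 38.9 × 9.8 = 381.2 N down at 2.02 m → arm 0.06 m, τ = 381.2 × 0.06 = 22.87 N·m counterclockwise.
Net load moment about support B = 578.7 N·m counterclockwise.
Reaction R at support A is upward at 0 m, arm 2.08 m → moment R × 2.08 clockwise.
Στ = 0 ⇒ R × 2.08 = 578.7 ⇒ R = 278 N.

R_A ≈ 278 N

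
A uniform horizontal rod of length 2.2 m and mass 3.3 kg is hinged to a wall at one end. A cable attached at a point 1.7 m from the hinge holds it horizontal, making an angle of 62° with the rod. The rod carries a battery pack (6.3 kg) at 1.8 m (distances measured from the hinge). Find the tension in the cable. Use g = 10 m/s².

Choose the hinge as the axis so the unknown hinge reaction has zero arm there.
Beam weight: 3.3 × 10 = 33 N down at 1.1 m → arm 1.1 m, τ = 33 × 1.1 = 36.3 N·m clockwise.
Battery pack: 6.3 × 10 = 63 N down at 1.8 m → arm 1.8 m, τ = 63 × 1.8 = 113.4 N·m clockwise.
Total clockwise load moment = 149.7 N·m.
The cable tension T acts at 1.7 m; only its component perpendicular to the rod, T sinθ, produces torque. sin 62° = 0.8829.
Balancing moments: T × 1.7 × 0.8829 = 149.7, giving T = 149.7 / 1.501 = 99.7 N.

T ≈ 99.7 N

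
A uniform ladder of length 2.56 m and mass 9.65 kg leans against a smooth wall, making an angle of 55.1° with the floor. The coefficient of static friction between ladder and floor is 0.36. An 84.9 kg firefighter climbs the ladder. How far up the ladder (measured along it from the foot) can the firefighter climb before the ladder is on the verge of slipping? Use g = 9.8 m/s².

About the foot of the ladder:
Ladder weight 9.65×9.8 = 94.57 N acts at 1.28 m along the ladder; its horizontal arm is 1.28·cos55.1° = 0.7323 m → τ = 69.25 N·m clockwise.
Firefighter weight 84.9×9.8 = 832 N at distance d → arm d·cos55.1° → τ = 832·d·0.5721 clockwise.
Wall normal N at the top has arm L sinθ = 2.1 m counterclockwise, so Στ = 0 gives N·2.1 = 69.25 + 476·d.
ΣFy = 0 ⇒ N_floor = 926.6 N, so the maximum friction is μ_s·N_floor = 0.36×926.6 = 333.6 N. ΣFx = 0 ⇒ N_wall = f, so at the slipping point N = 333.6 N.
Substituting: 333.6×2.1 = 69.25 + 476·d ⇒ d = (700.6 − 69.25) / 476 = 1.33 m.

d ≈ 1.33 m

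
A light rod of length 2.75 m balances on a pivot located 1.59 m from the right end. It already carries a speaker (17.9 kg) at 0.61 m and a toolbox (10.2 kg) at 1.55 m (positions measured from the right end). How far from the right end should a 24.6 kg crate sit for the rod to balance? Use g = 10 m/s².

x ≈ 2.32 m from the right end

About the pivot (at 1.59 m from the right end):
Speaker: 17.9 × 10 = 179 N down at 0.61 m → arm 0.98 m, τ = 179 × 0.98 = 175.4 N·m clockwise.
Toolbox: 10.2 × 10 = 102 N down at 1.55 m → arm 0.04 m, τ = 102 × 0.04 = 4.08 N·m clockwise.
Net moment of existing loads = 179.5 N·m clockwise.
The crate weighs 24.6 × 10 = 246 N and must supply an equal counterclockwise moment, so its lever arm about the pivot is 179.5 / 246 = 0.73 m.
That puts it at 1.59 + 0.73 = 2.32 m from the right end.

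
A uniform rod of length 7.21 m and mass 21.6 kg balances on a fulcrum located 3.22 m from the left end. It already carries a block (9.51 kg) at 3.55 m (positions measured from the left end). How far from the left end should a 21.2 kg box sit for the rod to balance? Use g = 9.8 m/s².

x ≈ 2.68 m from the left end

About the fulcrum (at 3.22 m from the left end):
Beam weight: 21.6 × 9.8 = 211.7 N down at 3.605 m → arm 0.385 m, τ = 211.7 × 0.385 = 81.5 N·m clockwise.
Block: 9.51 × 9.8 = 93.2 N down at 3.55 m → arm 0.33 m, τ = 93.2 × 0.33 = 30.76 N·m clockwise.
Net moment of existing loads = 112.3 N·m clockwise.
The box weighs 21.2 × 9.8 = 207.8 N and must supply an equal counterclockwise moment, so its lever arm about the fulcrum is 112.3 / 207.8 = 0.54 m.
That puts it at 3.22 − 0.54 = 2.68 m from the left end.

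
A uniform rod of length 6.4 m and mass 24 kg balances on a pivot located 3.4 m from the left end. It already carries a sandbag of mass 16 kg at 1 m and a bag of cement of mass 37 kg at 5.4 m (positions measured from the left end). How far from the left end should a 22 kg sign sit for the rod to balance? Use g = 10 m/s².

Sum moments about the pivot (at 3.4 m from the left end) (the support reaction has zero arm there).
Beam weight: 24 × 10 = 240 N down at 3.2 m → arm 0.2 m, τ = 240 × 0.2 = 48 N·m counterclockwise.
Sandbag: 16 × 10 = 160 N down at 1 m → arm 2.4 m, τ = 160 × 2.4 = 384 N·m counterclockwise.
Bag of cement: 37 × 10 = 370 N down at 5.4 m → arm 2 m, τ = 370 × 2 = 740 N·m clockwise.
Net moment of existing loads = 308 N·m clockwise.
The sign weighs 22 × 10 = 220 N and must supply an equal counterclockwise moment, so its lever arm about the pivot is 308 / 220 = 1.4 m.
That puts it at 3.4 − 1.4 = 2 m from the left end.

x ≈ 2 m from the left end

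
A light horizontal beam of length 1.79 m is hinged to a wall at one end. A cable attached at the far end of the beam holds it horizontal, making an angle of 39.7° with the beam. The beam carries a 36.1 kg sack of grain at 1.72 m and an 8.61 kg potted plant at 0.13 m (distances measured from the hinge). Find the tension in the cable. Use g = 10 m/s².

T ≈ 553 N

Sum moments about the hinge (the unknown hinge reaction has zero arm there).
Sack of grain: 36.1 × 10 = 361 N down at 1.72 m → arm 1.72 m, τ = 361 × 1.72 = 620.9 N·m clockwise.
Potted plant: 8.61 × 10 = 86.1 N down at 0.13 m → arm 0.13 m, τ = 86.1 × 0.13 = 11.19 N·m clockwise.
Total clockwise load moment = 632.1 N·m.
The cable tension T acts at 1.79 m; only its component perpendicular to the beam, T sinθ, produces torque. sin 39.7° = 0.6388.
Setting net torque to zero: T × 1.79 × 0.6388 = 632.1 → T = 632.1 / 1.143 = 553 N.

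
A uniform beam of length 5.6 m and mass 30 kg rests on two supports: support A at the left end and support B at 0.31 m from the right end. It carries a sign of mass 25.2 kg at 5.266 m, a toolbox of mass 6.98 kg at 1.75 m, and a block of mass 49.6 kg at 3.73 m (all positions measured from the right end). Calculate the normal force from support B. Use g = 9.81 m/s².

About support A:
Beam weight: 30 × 9.81 = 294.3 N down at 2.8 m → arm 2.8 m, τ = 294.3 × 2.8 = 824 N·m clockwise.
Sign: 25.2 × 9.81 = 247.2 N down at 5.266 m → arm 0.334 m, τ = 247.2 × 0.334 = 82.56 N·m clockwise.
Toolbox: 6.98 × 9.81 = 68.47 N down at 1.75 m → arm 3.85 m, τ = 68.47 × 3.85 = 263.6 N·m clockwise.
Block: 49.6 × 9.81 = 486.6 N down at 3.73 m → arm 1.87 m, τ = 486.6 × 1.87 = 909.9 N·m clockwise.
Net load moment about support A = 2080 N·m clockwise.
Reaction R at support B is upward at 0.31 m, arm 5.29 m → moment R × 5.29 counterclockwise.
Στ = 0 ⇒ R × 5.29 = 2080 ⇒ R = 393 N.

R_B ≈ 393 N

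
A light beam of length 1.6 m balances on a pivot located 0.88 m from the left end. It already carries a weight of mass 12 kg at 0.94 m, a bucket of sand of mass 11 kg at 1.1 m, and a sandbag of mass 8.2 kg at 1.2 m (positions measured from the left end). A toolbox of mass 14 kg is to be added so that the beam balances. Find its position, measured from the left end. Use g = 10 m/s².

Sum moments about the pivot (at 0.88 m from the left end) (the support reaction has zero arm there).
Weight: 12 × 10 = 120 N down at 0.94 m → arm 0.06 m, τ = 120 × 0.06 = 7.2 N·m clockwise.
Bucket of sand: 11 × 10 = 110 N down at 1.1 m → arm 0.22 m, τ = 110 × 0.22 = 24.2 N·m clockwise.
Sandbag: 8.2 × 10 = 82 N down at 1.2 m → arm 0.32 m, τ = 82 × 0.32 = 26.24 N·m clockwise.
Net moment of existing loads = 57.64 N·m clockwise.
The toolbox weighs 14 × 10 = 140 N and must supply an equal counterclockwise moment, so its lever arm about the pivot is 57.64 / 140 = 0.412 m.
That puts it at 0.88 − 0.412 = 0.468 m from the left end.

x ≈ 0.468 m from the left end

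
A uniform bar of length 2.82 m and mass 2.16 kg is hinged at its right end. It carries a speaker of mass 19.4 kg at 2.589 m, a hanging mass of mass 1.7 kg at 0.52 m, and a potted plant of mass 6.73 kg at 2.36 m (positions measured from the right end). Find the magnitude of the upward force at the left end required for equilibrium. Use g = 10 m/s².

F ≈ 248 N

Choose the right end as the axis so the unknown pivot reaction has zero arm there.
Beam weight: 2.16 × 10 = 21.6 N down at 1.41 m → arm 1.41 m, τ = 21.6 × 1.41 = 30.46 N·m counterclockwise.
Speaker: 19.4 × 10 = 194 N down at 2.589 m → arm 2.589 m, τ = 194 × 2.589 = 502.3 N·m counterclockwise.
Hanging mass: 1.7 × 10 = 17 N down at 0.52 m → arm 0.52 m, τ = 17 × 0.52 = 8.84 N·m counterclockwise.
Potted plant: 6.73 × 10 = 67.3 N down at 2.36 m → arm 2.36 m, τ = 67.3 × 2.36 = 158.8 N·m counterclockwise.
Net moment of the loads = 700.4 N·m counterclockwise.
The upward force F acts at the left end, arm 2.82 m, giving F × 2.82 clockwise.
Balancing moments: F × 2.82 = 700.4, giving F = 700.4 / 2.82 = 248 N.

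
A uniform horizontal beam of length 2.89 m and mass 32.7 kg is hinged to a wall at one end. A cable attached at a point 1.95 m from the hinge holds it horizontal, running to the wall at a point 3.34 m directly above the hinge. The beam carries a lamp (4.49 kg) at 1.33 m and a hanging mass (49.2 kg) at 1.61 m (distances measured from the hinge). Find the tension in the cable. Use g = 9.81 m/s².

T ≈ 771 N

Taking torques about the hinge:
Beam weight: 32.7 × 9.81 = 320.8 N down at 1.445 m → arm 1.445 m, τ = 320.8 × 1.445 = 463.6 N·m clockwise.
Lamp: 4.49 × 9.81 = 44.05 N down at 1.33 m → arm 1.33 m, τ = 44.05 × 1.33 = 58.59 N·m clockwise.
Hanging mass: 49.2 × 9.81 = 482.7 N down at 1.61 m → arm 1.61 m, τ = 482.7 × 1.61 = 777.1 N·m clockwise.
Total clockwise load moment = 1299 N·m.
The cable tension T acts at 1.95 m; only its component perpendicular to the beam, T sinθ, produces torque. sinθ = h/√(h²+d²) = 3.34/√(3.34²+1.95²) = 0.8636.
Balancing moments: T × 1.95 × 0.8636 = 1299, giving T = 1299 / 1.684 = 771 N.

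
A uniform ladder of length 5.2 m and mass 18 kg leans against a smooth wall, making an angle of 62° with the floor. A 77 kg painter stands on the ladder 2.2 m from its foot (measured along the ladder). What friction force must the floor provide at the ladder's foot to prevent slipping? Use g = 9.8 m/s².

f ≈ 217 N

Taking torques about the foot of the ladder:
Ladder weight 18×9.8 = 176.4 N acts at 2.6 m along the ladder; its horizontal arm is 2.6·cos62° = 1.221 m → τ = 215.4 N·m clockwise.
Painter: 77×9.8 = 754.6 N at 2.2 m → arm 1.033 m → τ = 779.5 N·m clockwise.
Wall normal N acts horizontally at the top; its moment arm is the height L sinθ = 5.2·sin62° = 4.591 m, counterclockwise.
Setting net torque to zero: N × 4.591 = 994.9 → N = 217 N.
ΣFx = 0: friction at the foot balances the wall's push, so f = N_wall = 217 N.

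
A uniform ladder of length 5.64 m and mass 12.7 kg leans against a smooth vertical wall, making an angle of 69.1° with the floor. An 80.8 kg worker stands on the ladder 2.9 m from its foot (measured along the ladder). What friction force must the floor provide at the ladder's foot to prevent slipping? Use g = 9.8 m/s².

f ≈ 179 N

About the foot of the ladder:
Ladder weight 12.7×9.8 = 124.5 N acts at 2.82 m along the ladder; its horizontal arm is 2.82·cos69.1° = 1.006 m → τ = 125.2 N·m clockwise.
Worker: 80.8×9.8 = 791.8 N at 2.9 m → arm 1.035 m → τ = 819.5 N·m clockwise.
Wall normal N acts horizontally at the top; its moment arm is the height L sinθ = 5.64·sin69.1° = 5.269 m, counterclockwise.
Setting net torque to zero: N × 5.269 = 944.7 → N = 179 N.
ΣFx = 0: friction at the foot balances the wall's push, so f = N_wall = 179 N.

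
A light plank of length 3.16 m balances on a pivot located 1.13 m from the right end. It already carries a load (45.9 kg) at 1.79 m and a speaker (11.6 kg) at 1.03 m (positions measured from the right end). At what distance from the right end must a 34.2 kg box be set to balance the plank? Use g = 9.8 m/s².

x ≈ 0.278 m from the right end

Taking torques about the pivot (at 1.13 m from the right end):
Load: 45.9 × 9.8 = 449.8 N down at 1.79 m → arm 0.66 m, τ = 449.8 × 0.66 = 296.9 N·m counterclockwise.
Speaker: 11.6 × 9.8 = 113.7 N down at 1.03 m → arm 0.1 m, τ = 113.7 × 0.1 = 11.37 N·m clockwise.
Net moment of existing loads = 285.5 N·m counterclockwise.
The box weighs 34.2 × 9.8 = 335.2 N and must supply an equal clockwise moment, so its lever arm about the pivot is 285.5 / 335.2 = 0.852 m.
That puts it at 1.13 − 0.852 = 0.278 m from the right end.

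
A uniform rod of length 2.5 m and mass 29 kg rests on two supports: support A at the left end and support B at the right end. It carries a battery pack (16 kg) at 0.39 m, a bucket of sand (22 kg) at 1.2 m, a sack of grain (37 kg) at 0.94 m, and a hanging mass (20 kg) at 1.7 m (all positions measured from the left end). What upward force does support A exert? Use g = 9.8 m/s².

R_A ≈ 676 N

Taking torques about support B:
Beam weight: 29 × 9.8 = 284.2 N down at 1.25 m → arm 1.25 m, τ = 284.2 × 1.25 = 355.2 N·m counterclockwise.
Battery pack: 16 × 9.8 = 156.8 N down at 0.39 m → arm 2.11 m, τ = 156.8 × 2.11 = 330.8 N·m counterclockwise.
Bucket of sand: 22 × 9.8 = 215.6 N down at 1.2 m → arm 1.3 m, τ = 215.6 × 1.3 = 280.3 N·m counterclockwise.
Sack of grain: 37 × 9.8 = 362.6 N down at 0.94 m → arm 1.56 m, τ = 362.6 × 1.56 = 565.7 N·m counterclockwise.
Hanging mass: 20 × 9.8 = 196 N down at 1.7 m → arm 0.8 m, τ = 196 × 0.8 = 156.8 N·m counterclockwise.
Net load moment about support B = 1689 N·m counterclockwise.
Reaction R at support A is upward at 0 m, arm 2.5 m → moment R × 2.5 clockwise.
For rotational equilibrium, R × 2.5 = 1689, so R = 676 N.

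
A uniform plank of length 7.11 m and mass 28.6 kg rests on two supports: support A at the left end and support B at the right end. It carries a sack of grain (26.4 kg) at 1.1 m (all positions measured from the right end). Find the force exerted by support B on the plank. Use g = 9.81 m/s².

R_B ≈ 359 N

Sum moments about support A (its reaction then has zero moment arm).
Beam weight: 28.6 × 9.81 = 280.6 N down at 3.555 m → arm 3.555 m, τ = 280.6 × 3.555 = 997.5 N·m clockwise.
Sack of grain: 26.4 × 9.81 = 259 N down at 1.1 m → arm 6.01 m, τ = 259 × 6.01 = 1557 N·m clockwise.
Net load moment about support A = 2554 N·m clockwise.
Reaction R at support B is upward at 0 m, arm 7.11 m → moment R × 7.11 counterclockwise.
Setting net torque to zero: R × 7.11 = 2554 → R = 359 N.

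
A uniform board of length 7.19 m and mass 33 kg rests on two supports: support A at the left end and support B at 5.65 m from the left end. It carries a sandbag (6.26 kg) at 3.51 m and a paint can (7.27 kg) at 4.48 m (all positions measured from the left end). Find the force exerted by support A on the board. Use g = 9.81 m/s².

R_A ≈ 156 N

Take moments about support B.
Beam weight: 33 × 9.81 = 323.7 N down at 3.595 m → arm 2.055 m, τ = 323.7 × 2.055 = 665.2 N·m counterclockwise.
Sandbag: 6.26 × 9.81 = 61.41 N down at 3.51 m → arm 2.14 m, τ = 61.41 × 2.14 = 131.4 N·m counterclockwise.
Paint can: 7.27 × 9.81 = 71.32 N down at 4.48 m → arm 1.17 m, τ = 71.32 × 1.17 = 83.44 N·m counterclockwise.
Net load moment about support B = 880 N·m counterclockwise.
Reaction R at support A is upward at 0 m, arm 5.65 m → moment R × 5.65 clockwise.
For rotational equilibrium, R × 5.65 = 880, so R = 156 N.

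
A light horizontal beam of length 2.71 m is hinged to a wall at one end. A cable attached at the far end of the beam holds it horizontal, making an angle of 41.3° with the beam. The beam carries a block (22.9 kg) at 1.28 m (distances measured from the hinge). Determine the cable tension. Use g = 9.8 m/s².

Choose the hinge as the axis so the unknown hinge reaction has zero arm there.
Block: 22.9 × 9.8 = 224.4 N down at 1.28 m → arm 1.28 m, τ = 224.4 × 1.28 = 287.2 N·m clockwise.
Total clockwise load moment = 287.2 N·m.
The cable tension T acts at 2.71 m; only its component perpendicular to the beam, T sinθ, produces torque. sin 41.3° = 0.66.
For rotational equilibrium, T × 2.71 × 0.66 = 287.2, so T = 287.2 / 1.789 = 161 N.

T ≈ 161 N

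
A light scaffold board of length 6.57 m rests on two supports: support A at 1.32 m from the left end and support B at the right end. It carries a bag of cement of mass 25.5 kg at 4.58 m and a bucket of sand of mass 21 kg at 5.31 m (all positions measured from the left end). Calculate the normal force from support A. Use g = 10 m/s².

R_A ≈ 147 N

Sum moments about support B (its reaction then has zero moment arm).
Bag of cement: 25.5 × 10 = 255 N down at 4.58 m → arm 1.99 m, τ = 255 × 1.99 = 507.4 N·m counterclockwise.
Bucket of sand: 21 × 10 = 210 N down at 5.31 m → arm 1.26 m, τ = 210 × 1.26 = 264.6 N·m counterclockwise.
Net load moment about support B = 772 N·m counterclockwise.
Reaction R at support A is upward at 1.32 m, arm 5.25 m → moment R × 5.25 clockwise.
Balancing moments: R × 5.25 = 772, giving R = 147 N.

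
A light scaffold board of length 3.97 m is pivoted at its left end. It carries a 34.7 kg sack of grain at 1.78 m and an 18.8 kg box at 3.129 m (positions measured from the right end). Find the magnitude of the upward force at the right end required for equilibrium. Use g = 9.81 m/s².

Take moments about the left end.
Sack of grain: 34.7 × 9.81 = 340.4 N down at 1.78 m → arm 2.19 m, τ = 340.4 × 2.19 = 745.5 N·m clockwise.
Box: 18.8 × 9.81 = 184.4 N down at 3.129 m → arm 0.841 m, τ = 184.4 × 0.841 = 155.1 N·m clockwise.
Net moment of the loads = 900.6 N·m clockwise.
The upward force F acts at the right end, arm 3.97 m, giving F × 3.97 counterclockwise.
For rotational equilibrium, F × 3.97 = 900.6, so F = 900.6 / 3.97 = 227 N.

F ≈ 227 N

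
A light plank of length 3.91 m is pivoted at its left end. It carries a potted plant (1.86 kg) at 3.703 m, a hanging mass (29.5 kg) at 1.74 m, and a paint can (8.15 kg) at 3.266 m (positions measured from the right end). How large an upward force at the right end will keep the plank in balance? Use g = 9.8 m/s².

Sum moments about the left end (the unknown pivot reaction has zero arm there).
Potted plant: 1.86 × 9.8 = 18.23 N down at 3.703 m → arm 0.207 m, τ = 18.23 × 0.207 = 3.774 N·m clockwise.
Hanging mass: 29.5 × 9.8 = 289.1 N down at 1.74 m → arm 2.17 m, τ = 289.1 × 2.17 = 627.3 N·m clockwise.
Paint can: 8.15 × 9.8 = 79.87 N down at 3.266 m → arm 0.644 m, τ = 79.87 × 0.644 = 51.44 N·m clockwise.
Net moment of the loads = 682.5 N·m clockwise.
The upward force F acts at the right end, arm 3.91 m, giving F × 3.91 counterclockwise.
Setting net torque to zero: F × 3.91 = 682.5 → F = 682.5 / 3.91 = 175 N.

F ≈ 175 N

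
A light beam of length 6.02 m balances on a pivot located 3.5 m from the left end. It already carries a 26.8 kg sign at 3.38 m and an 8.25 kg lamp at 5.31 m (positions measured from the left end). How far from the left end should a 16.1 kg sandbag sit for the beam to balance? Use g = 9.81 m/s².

x ≈ 2.77 m from the left end

Choose the pivot (at 3.5 m from the left end) as the axis so the support reaction has zero arm there.
Sign: 26.8 × 9.81 = 262.9 N down at 3.38 m → arm 0.12 m, τ = 262.9 × 0.12 = 31.55 N·m counterclockwise.
Lamp: 8.25 × 9.81 = 80.93 N down at 5.31 m → arm 1.81 m, τ = 80.93 × 1.81 = 146.5 N·m clockwise.
Net moment of existing loads = 115 N·m clockwise.
The sandbag weighs 16.1 × 9.81 = 157.9 N and must supply an equal counterclockwise moment, so its lever arm about the pivot is 115 / 157.9 = 0.728 m.
That puts it at 3.5 − 0.728 = 2.77 m from the left end.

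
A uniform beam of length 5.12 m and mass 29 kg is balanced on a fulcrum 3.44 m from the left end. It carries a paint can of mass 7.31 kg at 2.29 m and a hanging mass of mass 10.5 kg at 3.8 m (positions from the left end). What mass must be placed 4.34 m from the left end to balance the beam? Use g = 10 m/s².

Sum moments about the fulcrum (at 3.44 m from the left end) (the support reaction has zero arm there).
Beam weight: 29 × 10 = 290 N down at 2.56 m → arm 0.88 m, τ = 290 × 0.88 = 255.2 N·m counterclockwise.
Paint can: 7.31 × 10 = 73.1 N down at 2.29 m → arm 1.15 m, τ = 73.1 × 1.15 = 84.06 N·m counterclockwise.
Hanging mass: 10.5 × 10 = 105 N down at 3.8 m → arm 0.36 m, τ = 105 × 0.36 = 37.8 N·m clockwise.
Net moment of known loads = 301.5 N·m counterclockwise.
An unknown mass m at 4.34 m has arm 0.9 m; its moment is m·g·0.9 clockwise.
For rotational equilibrium, m × 10 × 0.9 = 301.5, so m = 301.5 / (10 × 0.9) = 33.5 kg.

m ≈ 33.5 kg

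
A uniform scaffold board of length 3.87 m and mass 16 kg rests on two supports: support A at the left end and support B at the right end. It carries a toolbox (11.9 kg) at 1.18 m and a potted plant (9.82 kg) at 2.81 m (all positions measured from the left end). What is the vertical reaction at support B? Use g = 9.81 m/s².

R_B ≈ 184 N

Choose support A as the axis so its reaction then has zero moment arm.
Beam weight: 16 × 9.81 = 157 N down at 1.935 m → arm 1.935 m, τ = 157 × 1.935 = 303.8 N·m clockwise.
Toolbox: 11.9 × 9.81 = 116.7 N down at 1.18 m → arm 1.18 m, τ = 116.7 × 1.18 = 137.7 N·m clockwise.
Potted plant: 9.82 × 9.81 = 96.33 N down at 2.81 m → arm 2.81 m, τ = 96.33 × 2.81 = 270.7 N·m clockwise.
Net load moment about support A = 712.2 N·m clockwise.
Reaction R at support B is upward at 3.87 m, arm 3.87 m → moment R × 3.87 counterclockwise.
Setting net torque to zero: R × 3.87 = 712.2 → R = 184 N.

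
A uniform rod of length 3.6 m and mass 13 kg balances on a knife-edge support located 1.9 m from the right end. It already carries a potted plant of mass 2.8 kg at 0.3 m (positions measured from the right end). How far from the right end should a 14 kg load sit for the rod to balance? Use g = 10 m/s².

x ≈ 2.31 m from the right end

Choose the knife-edge support (at 1.9 m from the right end) as the axis so the support reaction has zero arm there.
Beam weight: 13 × 10 = 130 N down at 1.8 m → arm 0.1 m, τ = 130 × 0.1 = 13 N·m clockwise.
Potted plant: 2.8 × 10 = 28 N down at 0.3 m → arm 1.6 m, τ = 28 × 1.6 = 44.8 N·m clockwise.
Net moment of existing loads = 57.8 N·m clockwise.
The load weighs 14 × 10 = 140 N and must supply an equal counterclockwise moment, so its lever arm about the knife-edge support is 57.8 / 140 = 0.413 m.
That puts it at 1.9 + 0.413 = 2.31 m from the right end.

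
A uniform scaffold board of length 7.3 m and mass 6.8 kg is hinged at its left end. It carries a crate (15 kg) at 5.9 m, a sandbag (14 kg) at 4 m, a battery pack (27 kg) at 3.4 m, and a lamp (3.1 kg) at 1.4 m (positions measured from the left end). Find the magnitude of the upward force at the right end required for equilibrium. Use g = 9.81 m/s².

F ≈ 357 N

About the left end:
Beam weight: 6.8 × 9.81 = 66.71 N down at 3.65 m → arm 3.65 m, τ = 66.71 × 3.65 = 243.5 N·m clockwise.
Crate: 15 × 9.81 = 147.2 N down at 5.9 m → arm 5.9 m, τ = 147.2 × 5.9 = 868.5 N·m clockwise.
Sandbag: 14 × 9.81 = 137.3 N down at 4 m → arm 4 m, τ = 137.3 × 4 = 549.2 N·m clockwise.
Battery pack: 27 × 9.81 = 264.9 N down at 3.4 m → arm 3.4 m, τ = 264.9 × 3.4 = 900.7 N·m clockwise.
Lamp: 3.1 × 9.81 = 30.41 N down at 1.4 m → arm 1.4 m, τ = 30.41 × 1.4 = 42.57 N·m clockwise.
Net moment of the loads = 2604 N·m clockwise.
The upward force F acts at the right end, arm 7.3 m, giving F × 7.3 counterclockwise.
Setting net torque to zero: F × 7.3 = 2604 → F = 2604 / 7.3 = 357 N.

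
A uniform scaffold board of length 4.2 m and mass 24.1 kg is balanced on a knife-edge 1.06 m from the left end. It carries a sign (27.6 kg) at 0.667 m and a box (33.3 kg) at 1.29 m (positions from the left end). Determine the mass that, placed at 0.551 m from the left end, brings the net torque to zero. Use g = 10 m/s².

m ≈ 43 kg

Choose the knife-edge (at 1.06 m from the left end) as the axis so the support reaction has zero arm there.
Beam weight: 24.1 × 10 = 241 N down at 2.1 m → arm 1.04 m, τ = 241 × 1.04 = 250.6 N·m clockwise.
Sign: 27.6 × 10 = 276 N down at 0.667 m → arm 0.393 m, τ = 276 × 0.393 = 108.5 N·m counterclockwise.
Box: 33.3 × 10 = 333 N down at 1.29 m → arm 0.23 m, τ = 333 × 0.23 = 76.59 N·m clockwise.
Net moment of known loads = 218.7 N·m clockwise.
An unknown mass m at 0.551 m has arm 0.509 m; its moment is m·g·0.509 counterclockwise.
For rotational equilibrium, m × 10 × 0.509 = 218.7, so m = 218.7 / (10 × 0.509) = 43 kg.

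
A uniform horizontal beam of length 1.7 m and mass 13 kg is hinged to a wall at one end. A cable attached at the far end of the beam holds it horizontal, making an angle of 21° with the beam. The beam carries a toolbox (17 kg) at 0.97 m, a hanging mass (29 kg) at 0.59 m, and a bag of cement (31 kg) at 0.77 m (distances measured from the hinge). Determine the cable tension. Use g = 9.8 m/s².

T ≈ 1100 N

About the hinge:
Beam weight: 13 × 9.8 = 127.4 N down at 0.85 m → arm 0.85 m, τ = 127.4 × 0.85 = 108.3 N·m clockwise.
Toolbox: 17 × 9.8 = 166.6 N down at 0.97 m → arm 0.97 m, τ = 166.6 × 0.97 = 161.6 N·m clockwise.
Hanging mass: 29 × 9.8 = 284.2 N down at 0.59 m → arm 0.59 m, τ = 284.2 × 0.59 = 167.7 N·m clockwise.
Bag of cement: 31 × 9.8 = 303.8 N down at 0.77 m → arm 0.77 m, τ = 303.8 × 0.77 = 233.9 N·m clockwise.
Total clockwise load moment = 671.5 N·m.
The cable tension T acts at 1.7 m; only its component perpendicular to the beam, T sinθ, produces torque. sin 21° = 0.3584.
Balancing moments: T × 1.7 × 0.3584 = 671.5, giving T = 671.5 / 0.6093 = 1100 N.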